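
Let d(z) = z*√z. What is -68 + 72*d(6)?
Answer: -68 + 432*√6 ≈ 990.18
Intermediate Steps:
d(z) = z^(3/2)
-68 + 72*d(6) = -68 + 72*6^(3/2) = -68 + 72*(6*√6) = -68 + 432*√6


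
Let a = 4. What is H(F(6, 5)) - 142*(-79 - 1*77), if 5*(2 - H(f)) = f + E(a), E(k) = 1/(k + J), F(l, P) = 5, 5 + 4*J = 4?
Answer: 1661471/75 ≈ 22153.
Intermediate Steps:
J = -¼ (J = -5/4 + (¼)*4 = -5/4 + 1 = -¼ ≈ -0.25000)
E(k) = 1/(-¼ + k) (E(k) = 1/(k - ¼) = 1/(-¼ + k))
H(f) = 146/75 - f/5 (H(f) = 2 - (f + 4/(-1 + 4*4))/5 = 2 - (f + 4/(-1 + 16))/5 = 2 - (f + 4/15)/5 = 2 - (4/15 + f)/5 = 2 + (-4/75 - f/5) = 146/75 - f/5)
H(F(6, 5)) - 142*(-79 - 1*77) = (146/75 - ⅕*5) - 142*(-79 - 1*77) = (146/75 - 1) - 142*(-79 - 77) = 71/75 - 142*(-156) = 71/75 + 22152 = 1661471/75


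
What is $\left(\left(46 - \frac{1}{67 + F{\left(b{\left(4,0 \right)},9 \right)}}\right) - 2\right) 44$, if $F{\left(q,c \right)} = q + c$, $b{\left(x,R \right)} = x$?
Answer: $\frac{38709}{20} \approx 1935.4$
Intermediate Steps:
$F{\left(q,c \right)} = c + q$
$\left(\left(46 - \frac{1}{67 + F{\left(b{\left(4,0 \right)},9 \right)}}\right) - 2\right) 44 = \left(\left(46 - \frac{1}{67 + \left(9 + 4\right)}\right) - 2\right) 44 = \left(\left(46 - \frac{1}{67 + 13}\right) - 2\right) 44 = \left(\left(46 - \frac{1}{80}\right) - 2\right) 44 = \left(\frac{3679}{80} - 2\right) 44 = \frac{3519}{80} \cdot 44 = \frac{38709}{20}$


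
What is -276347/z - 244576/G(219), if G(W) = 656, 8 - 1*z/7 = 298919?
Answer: -31972744595/85787457 ≈ -372.70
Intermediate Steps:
z = -2092377 (z = 56 - 7*298919 = 56 - 2092433 = -2092377)
-276347/z - 244576/G(219) = -276347/(-2092377) - 244576/656 = -276347*(-1/2092377) - 244576*1/656 = 276347/2092377 - 15286/41 = -31972744595/85787457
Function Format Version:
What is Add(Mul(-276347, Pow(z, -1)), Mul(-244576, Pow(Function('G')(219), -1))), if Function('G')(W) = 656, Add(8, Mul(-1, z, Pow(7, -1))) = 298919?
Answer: Rational(-31972744595, 85787457) ≈ -372.70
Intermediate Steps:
z = -2092377 (z = Add(56, Mul(-7, 298919)) = Add(56, -2092433) = -2092377)
Add(Mul(-276347, Pow(z, -1)), Mul(-244576, Pow(Function('G')(219), -1))) = Add(Mul(-276347, Pow(-2092377, -1)), Mul(-244576, Pow(656, -1))) = Add(Mul(-276347, Rational(-1, 2092377)), Mul(-244576, Rational(1, 656))) = Add(Rational(276347, 2092377), Rational(-15286, 41)) = Rational(-31972744595, 85787457)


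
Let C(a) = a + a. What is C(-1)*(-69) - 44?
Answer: 94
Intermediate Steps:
C(a) = 2*a
C(-1)*(-69) - 44 = (2*(-1))*(-69) - 44 = -2*(-69) - 44 = 138 - 44 = 94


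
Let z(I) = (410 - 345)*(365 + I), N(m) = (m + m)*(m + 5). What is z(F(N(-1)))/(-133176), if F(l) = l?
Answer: -7735/44392 ≈ -0.17424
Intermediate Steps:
N(m) = 2*m*(5 + m) (N(m) = (2*m)*(5 + m) = 2*m*(5 + m))
z(I) = 23725 + 65*I (z(I) = 65*(365 + I) = 23725 + 65*I)
z(F(N(-1)))/(-133176) = (23725 + 65*(2*(-1)*(5 - 1)))/(-133176) = (23725 + 65*(2*(-1)*4))*(-1/133176) = (23725 + 65*(-8))*(-1/133176) = (23725 - 520)*(-1/133176) = 23205*(-1/133176) = -7735/44392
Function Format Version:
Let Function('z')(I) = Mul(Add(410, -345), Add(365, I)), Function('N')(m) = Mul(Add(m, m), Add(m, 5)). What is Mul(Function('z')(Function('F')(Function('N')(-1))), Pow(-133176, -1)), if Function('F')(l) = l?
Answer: Rational(-7735, 44392) ≈ -0.17424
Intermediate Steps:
Function('N')(m) = Mul(2, m, Add(5, m)) (Function('N')(m) = Mul(Mul(2, m), Add(5, m)) = Mul(2, m, Add(5, m)))
Function('z')(I) = Add(23725, Mul(65, I)) (Function('z')(I) = Mul(65, Add(365, I)) = Add(23725, Mul(65, I)))
Mul(Function('z')(Function('F')(Function('N')(-1))), Pow(-133176, -1)) = Mul(Add(23725, Mul(65, Mul(2, -1, Add(5, -1)))), Pow(-133176, -1)) = Mul(Add(23725, Mul(65, Mul(2, -1, 4))), Rational(-1, 133176)) = Mul(Add(23725, Mul(65, -8)), Rational(-1, 133176)) = Mul(Add(23725, -520), Rational(-1, 133176)) = Mul(23205, Rational(-1, 133176)) = Rational(-7735, 44392)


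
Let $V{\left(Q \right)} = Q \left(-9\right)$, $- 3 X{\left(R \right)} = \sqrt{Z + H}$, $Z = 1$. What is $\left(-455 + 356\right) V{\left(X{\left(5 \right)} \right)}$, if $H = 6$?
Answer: $- 297 \sqrt{7} \approx -785.79$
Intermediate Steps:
$X{\left(R \right)} = - \frac{\sqrt{7}}{3}$ ($X{\left(R \right)} = - \frac{\sqrt{1 + 6}}{3} = - \frac{\sqrt{7}}{3}$)
$V{\left(Q \right)} = - 9 Q$
$\left(-455 + 356\right) V{\left(X{\left(5 \right)} \right)} = \left(-455 + 356\right) \left(- 9 \left(- \frac{\sqrt{7}}{3}\right)\right) = - 99 \cdot 3 \sqrt{7} = - 297 \sqrt{7}$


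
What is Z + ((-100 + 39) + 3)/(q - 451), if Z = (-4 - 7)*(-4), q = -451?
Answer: 19873/451 ≈ 44.064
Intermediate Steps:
Z = 44 (Z = -11*(-4) = 44)
Z + ((-100 + 39) + 3)/(q - 451) = 44 + ((-100 + 39) + 3)/(-451 - 451) = 44 + (-61 + 3)/(-902) = 44 - 1/902*(-58) = 44 + 29/451 = 19873/451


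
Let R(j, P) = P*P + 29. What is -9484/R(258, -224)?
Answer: -9484/50205 ≈ -0.18891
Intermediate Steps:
R(j, P) = 29 + P² (R(j, P) = P² + 29 = 29 + P²)
-9484/R(258, -224) = -9484/(29 + (-224)²) = -9484/(29 + 50176) = -9484/50205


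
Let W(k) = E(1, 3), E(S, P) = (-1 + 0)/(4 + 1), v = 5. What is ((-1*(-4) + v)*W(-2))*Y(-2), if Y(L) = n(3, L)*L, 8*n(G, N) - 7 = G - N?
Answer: 27/5 ≈ 5.4000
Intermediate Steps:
n(G, N) = 7/8 - N/8 + G/8 (n(G, N) = 7/8 + (G - N)/8 = 7/8 + (-N/8 + G/8) = 7/8 - N/8 + G/8)
E(S, P) = -⅕ (E(S, P) = -1/5 = -1*⅕ = -⅕)
W(k) = -⅕
Y(L) = L*(5/4 - L/8) (Y(L) = (7/8 - L/8 + (⅛)*3)*L = (7/8 - L/8 + 3/8)*L = (5/4 - L/8)*L = L*(5/4 - L/8))
((-1*(-4) + v)*W(-2))*Y(-2) = ((-1*(-4) + 5)*(-⅕))*((⅛)*(-2)*(10 - 1*(-2))) = ((4 + 5)*(-⅕))*((⅛)*(-2)*(10 + 2)) = (9*(-⅕))*((⅛)*(-2)*12) = -9/5*(-3) = 27/5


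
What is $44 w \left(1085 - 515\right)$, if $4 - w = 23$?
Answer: $-476520$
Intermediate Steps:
$w = -19$ ($w = 4 - 23 = -19$)
$44 w \left(1085 - 515\right) = 44 \left(-19\right) \left(1085 - 515\right) = \left(-836\right) 570 = -476520$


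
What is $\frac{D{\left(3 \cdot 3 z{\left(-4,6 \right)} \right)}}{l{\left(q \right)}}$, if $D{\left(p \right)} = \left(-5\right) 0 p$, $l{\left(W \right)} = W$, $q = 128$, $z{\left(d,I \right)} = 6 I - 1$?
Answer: $0$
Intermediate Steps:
$z{\left(d,I \right)} = -1 + 6 I$
$D{\left(p \right)} = 0$ ($D{\left(p \right)} = 0 p = 0$)
$\frac{D{\left(3 \cdot 3 z{\left(-4,6 \right)} \right)}}{l{\left(q \right)}} = \frac{0}{128} = 0 \cdot \frac{1}{128} = 0$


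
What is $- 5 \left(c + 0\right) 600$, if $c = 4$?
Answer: $-12000$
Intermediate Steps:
$- 5 \left(c + 0\right) 600 = - 5 \left(4 + 0\right) 600 = \left(-5\right) 4 \cdot 600 = \left(-20\right) 600 = -12000$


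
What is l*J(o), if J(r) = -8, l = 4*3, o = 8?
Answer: -96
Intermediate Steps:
l = 12
l*J(o) = 12*(-8) = -96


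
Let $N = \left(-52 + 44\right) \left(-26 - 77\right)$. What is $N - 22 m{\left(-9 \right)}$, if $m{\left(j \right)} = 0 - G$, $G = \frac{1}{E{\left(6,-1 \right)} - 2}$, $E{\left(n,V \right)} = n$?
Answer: $\frac{1659}{2} \approx 829.5$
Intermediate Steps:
$N = 824$ ($N = \left(-8\right) \left(-103\right) = 824$)
$G = \frac{1}{4}$ ($G = \frac{1}{6 - 2} = \frac{1}{4} \approx 0.25$)
$m{\left(j \right)} = - \frac{1}{4}$ ($m{\left(j \right)} = 0 - \frac{1}{4} = - \frac{1}{4}$)
$N - 22 m{\left(-9 \right)} = 824 - - \frac{11}{2} = 824 + \frac{11}{2} = \frac{1659}{2}$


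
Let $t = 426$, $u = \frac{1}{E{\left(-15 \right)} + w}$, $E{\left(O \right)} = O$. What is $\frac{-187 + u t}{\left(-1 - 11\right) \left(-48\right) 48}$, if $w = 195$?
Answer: $- \frac{5539}{829440} \approx -0.006678$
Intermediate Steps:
$u = \frac{1}{180}$ ($u = \frac{1}{-15 + 195} = \frac{1}{180} \approx 0.0055556$)
$\frac{-187 + u t}{\left(-1 - 11\right) \left(-48\right) 48} = \frac{-187 + \frac{1}{180} \cdot 426}{\left(-1 - 11\right) \left(-48\right) 48} = \frac{-187 + \frac{71}{30}}{\left(-12\right) \left(-48\right) 48} = - \frac{5539}{30 \cdot 576 \cdot 48} = - \frac{5539}{30 \cdot 27648} = \left(- \frac{5539}{30}\right) \frac{1}{27648} = - \frac{5539}{829440}$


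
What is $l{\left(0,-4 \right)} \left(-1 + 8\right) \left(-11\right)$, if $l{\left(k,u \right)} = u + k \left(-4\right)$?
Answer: $308$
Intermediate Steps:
$l{\left(k,u \right)} = u - 4 k$
$l{\left(0,-4 \right)} \left(-1 + 8\right) \left(-11\right) = \left(-4 - 0\right) \left(-1 + 8\right) \left(-11\right) = \left(-4 + 0\right) 7 \left(-11\right) = \left(-4\right) 7 \left(-11\right) = \left(-28\right) \left(-11\right) = 308$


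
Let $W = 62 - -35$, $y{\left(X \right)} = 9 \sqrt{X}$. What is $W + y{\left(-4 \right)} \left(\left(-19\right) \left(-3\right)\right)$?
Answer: $97 + 1026 i \approx 97.0 + 1026.0 i$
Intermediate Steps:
$W = 97$ ($W = 62 + 35 = 97$)
$W + y{\left(-4 \right)} \left(\left(-19\right) \left(-3\right)\right) = 97 + 9 \sqrt{-4} \left(\left(-19\right) \left(-3\right)\right) = 97 + 9 \cdot 2 i 57 = 97 + 18 i 57 = 97 + 1026 i$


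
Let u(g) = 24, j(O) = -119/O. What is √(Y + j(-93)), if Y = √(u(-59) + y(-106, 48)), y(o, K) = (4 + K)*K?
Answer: √(11067 + 51894*√70)/93 ≈ 7.1749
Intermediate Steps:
y(o, K) = K*(4 + K)
Y = 6*√70 (Y = √(24 + 48*(4 + 48)) = √(24 + 48*52) = √(24 + 2496) = √2520 = 6*√70 ≈ 50.200)
√(Y + j(-93)) = √(6*√70 - 119/(-93)) = √(6*√70 - 119*(-1/93)) = √(6*√70 + 119/93) = √(119/93 + 6*√70)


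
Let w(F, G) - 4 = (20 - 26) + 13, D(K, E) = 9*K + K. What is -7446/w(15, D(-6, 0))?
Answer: -7446/11 ≈ -676.91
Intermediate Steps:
D(K, E) = 10*K
w(F, G) = 11 (w(F, G) = 4 + ((20 - 26) + 13) = 4 + (-6 + 13) = 4 + 7 = 11)
-7446/w(15, D(-6, 0)) = -7446/11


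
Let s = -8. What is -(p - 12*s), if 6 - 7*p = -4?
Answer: -682/7 ≈ -97.429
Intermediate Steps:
p = 10/7 (p = 6/7 - 1/7*(-4) = 6/7 + 4/7 = 10/7 ≈ 1.4286)
-(p - 12*s) = -(10/7 - 12*(-8)) = -(10/7 + 96) = -1*682/7 = -682/7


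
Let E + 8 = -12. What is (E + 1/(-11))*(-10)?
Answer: 2210/11 ≈ 200.91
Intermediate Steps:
E = -20 (E = -8 - 12 = -20)
(E + 1/(-11))*(-10) = (-20 + 1/(-11))*(-10) = (-20 - 1/11)*(-10) = -221/11*(-10) = 2210/11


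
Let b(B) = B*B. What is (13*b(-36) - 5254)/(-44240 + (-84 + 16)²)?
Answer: -5797/19808 ≈ -0.29266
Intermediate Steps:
b(B) = B²
(13*b(-36) - 5254)/(-44240 + (-84 + 16)²) = (13*(-36)² - 5254)/(-44240 + (-84 + 16)²) = (13*1296 - 5254)/(-44240 + (-68)²) = (16848 - 5254)/(-44240 + 4624) = 11594/(-39616) = 11594*(-1/39616) = -5797/19808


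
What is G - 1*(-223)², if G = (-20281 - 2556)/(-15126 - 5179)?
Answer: -1009724508/20305 ≈ -49728.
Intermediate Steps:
G = 22837/20305 (G = -22837/(-20305) = -22837*(-1/20305) = 22837/20305 ≈ 1.1247)
G - 1*(-223)² = 22837/20305 - 1*(-223)² = 22837/20305 - 1*49729 = 22837/20305 - 49729 = -1009724508/20305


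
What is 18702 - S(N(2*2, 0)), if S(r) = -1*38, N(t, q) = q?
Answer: 18740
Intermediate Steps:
S(r) = -38
18702 - S(N(2*2, 0)) = 18702 - 1*(-38) = 18702 + 38 = 18740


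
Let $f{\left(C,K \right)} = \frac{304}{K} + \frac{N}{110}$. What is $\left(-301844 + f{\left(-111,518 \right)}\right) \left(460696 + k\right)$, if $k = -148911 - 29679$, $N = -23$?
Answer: $- \frac{110271706471931}{1295} \approx -8.5152 \cdot 10^{10}$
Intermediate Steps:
$f{\left(C,K \right)} = - \frac{23}{110} + \frac{304}{K}$ ($f{\left(C,K \right)} = \frac{304}{K} - \frac{23}{110} = - \frac{23}{110} + \frac{304}{K}$)
$k = -178590$
$\left(-301844 + f{\left(-111,518 \right)}\right) \left(460696 + k\right) = \left(-301844 - \left(\frac{23}{110} - \frac{304}{518}\right)\right) \left(460696 - 178590\right) = \left(-301844 + \left(- \frac{23}{110} + 304 \cdot \frac{1}{518}\right)\right) 282106 = \left(-301844 + \left(- \frac{23}{110} + \frac{152}{259}\right)\right) 282106 = \left(-301844 + \frac{10763}{28490}\right) 282106 = \left(- \frac{8599524797}{28490}\right) 282106 = - \frac{110271706471931}{1295}$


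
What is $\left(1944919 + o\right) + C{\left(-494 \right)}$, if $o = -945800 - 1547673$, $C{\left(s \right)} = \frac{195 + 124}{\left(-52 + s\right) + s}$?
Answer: $- \frac{570496479}{1040} \approx -5.4855 \cdot 10^{5}$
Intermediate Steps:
$C{\left(s \right)} = \frac{319}{-52 + 2 s}$
$o = -2493473$
$\left(1944919 + o\right) + C{\left(-494 \right)} = \left(1944919 - 2493473\right) + \frac{319}{2 \left(-26 - 494\right)} = -548554 + \frac{319}{2 \left(-520\right)} = -548554 + \frac{319}{2} \left(- \frac{1}{520}\right) = -548554 - \frac{319}{1040} = - \frac{570496479}{1040}$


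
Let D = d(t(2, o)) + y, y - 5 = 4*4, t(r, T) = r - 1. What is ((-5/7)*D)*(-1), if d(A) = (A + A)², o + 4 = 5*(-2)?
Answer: 125/7 ≈ 17.857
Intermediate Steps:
o = -14 (o = -4 + 5*(-2) = -4 - 10 = -14)
t(r, T) = -1 + r
y = 21 (y = 5 + 4*4 = 5 + 16 = 21)
d(A) = 4*A² (d(A) = (2*A)² = 4*A²)
D = 25 (D = 4*(-1 + 2)² + 21 = 4*1² + 21 = 4*1 + 21 = 4 + 21 = 25)
((-5/7)*D)*(-1) = (-5/7*25)*(-1) = (-5*⅐*25)*(-1) = -5/7*25*(-1) = -125/7*(-1) = 125/7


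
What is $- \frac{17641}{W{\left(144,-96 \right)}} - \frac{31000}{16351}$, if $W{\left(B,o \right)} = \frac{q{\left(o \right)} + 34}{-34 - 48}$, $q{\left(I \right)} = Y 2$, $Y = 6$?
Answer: $\frac{514158897}{16351} \approx 31445.0$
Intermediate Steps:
$q{\left(I \right)} = 12$ ($q{\left(I \right)} = 6 \cdot 2 = 12$)
$W{\left(B,o \right)} = - \frac{23}{41}$ ($W{\left(B,o \right)} = \frac{12 + 34}{-34 - 48} = \frac{46}{-82} = 46 \left(- \frac{1}{82}\right) = - \frac{23}{41}$)
$- \frac{17641}{W{\left(144,-96 \right)}} - \frac{31000}{16351} = - \frac{17641}{- \frac{23}{41}} - \frac{31000}{16351} = \left(-17641\right) \left(- \frac{41}{23}\right) - \frac{31000}{16351} = 31447 - \frac{31000}{16351} = \frac{514158897}{16351}$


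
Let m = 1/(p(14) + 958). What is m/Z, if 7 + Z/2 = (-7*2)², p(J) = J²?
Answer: 1/436212 ≈ 2.2925e-6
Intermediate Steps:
m = 1/1154 (m = 1/(14² + 958) = 1/(196 + 958) = 1/1154 ≈ 0.00086655)
Z = 378 (Z = -14 + 2*(-7*2)² = -14 + 2*(-14)² = -14 + 2*196 = -14 + 392 = 378)
m/Z = (1/1154)/378 = (1/1154)*(1/378) = 1/436212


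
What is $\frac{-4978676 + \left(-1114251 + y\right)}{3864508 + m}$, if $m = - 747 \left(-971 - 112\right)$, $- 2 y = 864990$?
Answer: $- \frac{6525422}{4673509} \approx -1.3963$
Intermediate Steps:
$y = -432495$ ($y = \left(- \frac{1}{2}\right) 864990 = -432495$)
$m = 809001$ ($m = \left(-747\right) \left(-1083\right) = 809001$)
$\frac{-4978676 + \left(-1114251 + y\right)}{3864508 + m} = \frac{-4978676 - 1546746}{3864508 + 809001} = \frac{-4978676 - 1546746}{4673509} = \left(-6525422\right) \frac{1}{4673509} = - \frac{6525422}{4673509}$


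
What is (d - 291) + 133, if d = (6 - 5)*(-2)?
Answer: -160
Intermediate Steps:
d = -2 (d = 1*(-2) = -2)
(d - 291) + 133 = (-2 - 291) + 133 = -293 + 133 = -160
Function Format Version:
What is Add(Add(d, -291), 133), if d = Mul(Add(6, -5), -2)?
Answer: -160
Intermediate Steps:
d = -2 (d = Mul(1, -2) = -2)
Add(Add(d, -291), 133) = Add(Add(-2, -291), 133) = Add(-293, 133) = -160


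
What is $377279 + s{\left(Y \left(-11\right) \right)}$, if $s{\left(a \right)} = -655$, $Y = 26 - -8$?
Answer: $376624$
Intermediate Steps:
$Y = 34$ ($Y = 26 + 8 = 34$)
$377279 + s{\left(Y \left(-11\right) \right)} = 377279 - 655 = 376624$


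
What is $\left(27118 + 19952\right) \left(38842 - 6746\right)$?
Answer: $1510758720$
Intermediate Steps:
$\left(27118 + 19952\right) \left(38842 - 6746\right) = 47070 \cdot 32096 = 1510758720$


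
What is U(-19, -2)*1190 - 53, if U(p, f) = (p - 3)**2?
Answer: 575907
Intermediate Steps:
U(p, f) = (-3 + p)**2
U(-19, -2)*1190 - 53 = (-3 - 19)**2*1190 - 53 = (-22)**2*1190 - 53 = 484*1190 - 53 = 575960 - 53 = 575907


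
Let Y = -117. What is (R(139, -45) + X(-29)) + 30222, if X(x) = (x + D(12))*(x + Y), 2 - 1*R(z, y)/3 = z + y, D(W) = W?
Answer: 32428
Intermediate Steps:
R(z, y) = 6 - 3*y - 3*z (R(z, y) = 6 - 3*(z + y) = 6 - 3*(y + z) = 6 + (-3*y - 3*z) = 6 - 3*y - 3*z)
X(x) = (-117 + x)*(12 + x) (X(x) = (x + 12)*(x - 117) = (12 + x)*(-117 + x) = (-117 + x)*(12 + x))
(R(139, -45) + X(-29)) + 30222 = ((6 - 3*(-45) - 3*139) + (-1404 + (-29)² - 105*(-29))) + 30222 = ((6 + 135 - 417) + (-1404 + 841 + 3045)) + 30222 = (-276 + 2482) + 30222 = 2206 + 30222 = 32428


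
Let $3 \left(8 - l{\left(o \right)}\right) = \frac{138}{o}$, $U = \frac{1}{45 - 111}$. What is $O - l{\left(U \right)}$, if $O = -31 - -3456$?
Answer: $381$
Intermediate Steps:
$O = 3425$ ($O = -31 + 3456 = 3425$)
$U = - \frac{1}{66}$ ($U = \frac{1}{-66} = - \frac{1}{66} \approx -0.015152$)
$l{\left(o \right)} = 8 - \frac{46}{o}$ ($l{\left(o \right)} = 8 - \frac{138 \frac{1}{o}}{3} = 8 - \frac{46}{o}$)
$O - l{\left(U \right)} = 3425 - \left(8 - \frac{46}{- \frac{1}{66}}\right) = 3425 - \left(8 - -3036\right) = 3425 - \left(8 + 3036\right) = 3425 - 3044 = 381$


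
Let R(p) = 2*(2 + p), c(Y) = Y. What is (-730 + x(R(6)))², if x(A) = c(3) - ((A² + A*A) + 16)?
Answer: 1575025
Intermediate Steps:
R(p) = 4 + 2*p
x(A) = -13 - 2*A² (x(A) = 3 - ((A² + A*A) + 16) = 3 - ((A² + A²) + 16) = 3 - (2*A² + 16) = 3 - (16 + 2*A²) = 3 + (-16 - 2*A²) = -13 - 2*A²)
(-730 + x(R(6)))² = (-730 + (-13 - 2*(4 + 2*6)²))² = (-730 + (-13 - 2*(4 + 12)²))² = (-730 + (-13 - 2*16²))² = (-730 + (-13 - 2*256))² = (-730 + (-13 - 512))² = (-730 - 525)² = (-1255)² = 1575025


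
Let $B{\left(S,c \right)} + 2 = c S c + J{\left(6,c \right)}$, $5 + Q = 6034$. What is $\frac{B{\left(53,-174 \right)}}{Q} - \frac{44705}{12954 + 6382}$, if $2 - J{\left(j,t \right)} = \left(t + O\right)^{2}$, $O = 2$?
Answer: $\frac{30185524339}{116576744} \approx 258.93$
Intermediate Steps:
$J{\left(j,t \right)} = 2 - \left(2 + t\right)^{2}$ ($J{\left(j,t \right)} = 2 - \left(t + 2\right)^{2} = 2 - \left(2 + t\right)^{2}$)
$Q = 6029$ ($Q = -5 + 6034 = 6029$)
$B{\left(S,c \right)} = - \left(2 + c\right)^{2} + S c^{2}$ ($B{\left(S,c \right)} = -2 - \left(-2 + \left(2 + c\right)^{2} - c S c\right) = -2 - \left(-2 + \left(2 + c\right)^{2} - S c c\right) = -2 - \left(-2 + \left(2 + c\right)^{2} - S c^{2}\right) = -2 + \left(2 - \left(2 + c\right)^{2} + S c^{2}\right) = - \left(2 + c\right)^{2} + S c^{2}$)
$\frac{B{\left(53,-174 \right)}}{Q} - \frac{44705}{12954 + 6382} = \frac{- \left(2 - 174\right)^{2} + 53 \left(-174\right)^{2}}{6029} - \frac{44705}{12954 + 6382} = \left(- \left(-172\right)^{2} + 53 \cdot 30276\right) \frac{1}{6029} - \frac{44705}{19336} = \left(\left(-1\right) 29584 + 1604628\right) \frac{1}{6029} - \frac{44705}{19336} = \left(-29584 + 1604628\right) \frac{1}{6029} - \frac{44705}{19336} = 1575044 \cdot \frac{1}{6029} - \frac{44705}{19336} = \frac{1575044}{6029} - \frac{44705}{19336} = \frac{30185524339}{116576744}$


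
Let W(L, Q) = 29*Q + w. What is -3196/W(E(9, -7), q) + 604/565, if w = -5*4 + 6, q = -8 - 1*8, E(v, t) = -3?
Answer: 1047226/135035 ≈ 7.7552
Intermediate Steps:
q = -16 (q = -8 - 8 = -16)
w = -14 (w = -20 + 6 = -14)
W(L, Q) = -14 + 29*Q (W(L, Q) = 29*Q - 14 = -14 + 29*Q)
-3196/W(E(9, -7), q) + 604/565 = -3196/(-14 + 29*(-16)) + 604/565 = -3196/(-14 - 464) + 604*(1/565) = -3196/(-478) + 604/565 = -3196*(-1/478) + 604/565 = 1598/239 + 604/565 = 1047226/135035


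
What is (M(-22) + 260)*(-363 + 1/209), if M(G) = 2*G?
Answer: -16387056/209 ≈ -78407.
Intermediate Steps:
(M(-22) + 260)*(-363 + 1/209) = (2*(-22) + 260)*(-363 + 1/209) = (-44 + 260)*(-363 + 1/209) = 216*(-75866/209) = -16387056/209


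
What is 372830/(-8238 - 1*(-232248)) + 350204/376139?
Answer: 21868510141/8425889739 ≈ 2.5954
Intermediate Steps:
372830/(-8238 - 1*(-232248)) + 350204/376139 = 372830/(-8238 + 232248) + 350204*(1/376139) = 372830/224010 + 350204/376139 = 372830*(1/224010) + 350204/376139 = 37283/22401 + 350204/376139 = 21868510141/8425889739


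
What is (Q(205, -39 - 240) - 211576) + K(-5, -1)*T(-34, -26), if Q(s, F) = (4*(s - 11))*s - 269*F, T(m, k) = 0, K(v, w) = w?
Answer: 22555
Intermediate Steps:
Q(s, F) = -269*F + s*(-44 + 4*s) (Q(s, F) = (4*(-11 + s))*s - 269*F = (-44 + 4*s)*s - 269*F = s*(-44 + 4*s) - 269*F = -269*F + s*(-44 + 4*s))
(Q(205, -39 - 240) - 211576) + K(-5, -1)*T(-34, -26) = ((-269*(-39 - 240) - 44*205 + 4*205**2) - 211576) - 1*0 = ((-269*(-279) - 9020 + 4*42025) - 211576) + 0 = ((75051 - 9020 + 168100) - 211576) + 0 = (234131 - 211576) + 0 = 22555 + 0 = 22555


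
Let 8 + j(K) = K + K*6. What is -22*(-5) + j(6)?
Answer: 144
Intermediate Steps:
j(K) = -8 + 7*K (j(K) = -8 + (K + K*6) = -8 + (K + 6*K) = -8 + 7*K)
-22*(-5) + j(6) = -22*(-5) + (-8 + 7*6) = 110 + (-8 + 42) = 110 + 34 = 144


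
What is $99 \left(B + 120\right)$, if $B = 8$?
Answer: $12672$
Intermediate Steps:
$99 \left(B + 120\right) = 99 \left(8 + 120\right) = 99 \cdot 128 = 12672$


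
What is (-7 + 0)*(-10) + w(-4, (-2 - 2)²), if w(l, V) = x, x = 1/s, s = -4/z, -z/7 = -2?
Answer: 133/2 ≈ 66.500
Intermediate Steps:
z = 14 (z = -7*(-2) = 14)
s = -2/7 (s = -4/14 = -4*1/14 = -2/7 ≈ -0.28571)
x = -7/2 (x = 1/(-2/7) = -7/2 ≈ -3.5000)
w(l, V) = -7/2
(-7 + 0)*(-10) + w(-4, (-2 - 2)²) = (-7 + 0)*(-10) - 7/2 = -7*(-10) - 7/2 = 70 - 7/2 = 133/2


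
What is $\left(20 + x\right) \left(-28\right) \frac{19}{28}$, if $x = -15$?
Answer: $-95$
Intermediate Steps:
$\left(20 + x\right) \left(-28\right) \frac{19}{28} = \left(20 - 15\right) \left(-28\right) \frac{19}{28} = 5 \left(-28\right) 19 \cdot \frac{1}{28} = \left(-140\right) \frac{19}{28} = -95$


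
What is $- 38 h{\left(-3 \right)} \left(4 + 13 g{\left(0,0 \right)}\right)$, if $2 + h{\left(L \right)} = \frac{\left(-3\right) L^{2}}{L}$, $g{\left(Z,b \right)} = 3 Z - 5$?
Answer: $16226$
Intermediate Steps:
$g{\left(Z,b \right)} = -5 + 3 Z$
$h{\left(L \right)} = -2 - 3 L$ ($h{\left(L \right)} = -2 + \frac{\left(-3\right) L^{2}}{L} = -2 - 3 L$)
$- 38 h{\left(-3 \right)} \left(4 + 13 g{\left(0,0 \right)}\right) = - 38 \left(-2 - -9\right) \left(4 + 13 \left(-5 + 3 \cdot 0\right)\right) = - 38 \left(-2 + 9\right) \left(4 + 13 \left(-5 + 0\right)\right) = \left(-38\right) 7 \left(4 + 13 \left(-5\right)\right) = - 266 \left(4 - 65\right) = \left(-266\right) \left(-61\right) = 16226$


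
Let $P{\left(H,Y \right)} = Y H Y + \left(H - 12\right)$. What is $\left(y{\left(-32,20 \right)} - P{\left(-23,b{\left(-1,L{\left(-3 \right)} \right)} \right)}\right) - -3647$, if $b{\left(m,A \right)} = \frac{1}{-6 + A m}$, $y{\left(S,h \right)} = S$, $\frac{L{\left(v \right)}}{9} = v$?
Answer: $\frac{1609673}{441} \approx 3650.1$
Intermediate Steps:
$L{\left(v \right)} = 9 v$
$P{\left(H,Y \right)} = -12 + H + H Y^{2}$ ($P{\left(H,Y \right)} = H Y Y + \left(-12 + H\right) = H Y^{2} + \left(-12 + H\right) = -12 + H + H Y^{2}$)
$\left(y{\left(-32,20 \right)} - P{\left(-23,b{\left(-1,L{\left(-3 \right)} \right)} \right)}\right) - -3647 = \left(-32 - \left(-12 - 23 - 23 \left(\frac{1}{-6 + 9 \left(-3\right) \left(-1\right)}\right)^{2}\right)\right) - -3647 = \left(-32 - \left(-12 - 23 - 23 \left(\frac{1}{-6 - -27}\right)^{2}\right)\right) + 3647 = \left(-32 - \left(-12 - 23 - 23 \left(\frac{1}{-6 + 27}\right)^{2}\right)\right) + 3647 = \left(-32 - \left(-12 - 23 - 23 \left(\frac{1}{21}\right)^{2}\right)\right) + 3647 = \left(-32 - \left(-12 - 23 - \frac{23}{441}\right)\right) + 3647 = \left(-32 - - \frac{15458}{441}\right) + 3647 = \left(-32 + \frac{15458}{441}\right) + 3647 = \frac{1346}{441} + 3647 = \frac{1609673}{441}$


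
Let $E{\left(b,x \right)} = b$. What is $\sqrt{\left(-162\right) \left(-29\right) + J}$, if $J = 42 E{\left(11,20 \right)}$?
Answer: $2 \sqrt{1290} \approx 71.833$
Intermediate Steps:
$J = 462$ ($J = 42 \cdot 11 = 462$)
$\sqrt{\left(-162\right) \left(-29\right) + J} = \sqrt{\left(-162\right) \left(-29\right) + 462} = \sqrt{4698 + 462} = \sqrt{5160} = 2 \sqrt{1290}$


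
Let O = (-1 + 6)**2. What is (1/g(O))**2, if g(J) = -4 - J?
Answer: 1/841 ≈ 0.0011891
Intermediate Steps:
O = 25 (O = 5**2 = 25)
(1/g(O))**2 = (1/(-4 - 1*25))**2 = (1/(-4 - 25))**2 = (1/(-29))**2 = (-1/29)**2 = 1/841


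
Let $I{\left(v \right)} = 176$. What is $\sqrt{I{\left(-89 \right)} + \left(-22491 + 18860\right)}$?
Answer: $i \sqrt{3455} \approx 58.779 i$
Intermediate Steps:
$\sqrt{I{\left(-89 \right)} + \left(-22491 + 18860\right)} = \sqrt{176 + \left(-22491 + 18860\right)} = \sqrt{176 - 3631} = \sqrt{-3455} = i \sqrt{3455}$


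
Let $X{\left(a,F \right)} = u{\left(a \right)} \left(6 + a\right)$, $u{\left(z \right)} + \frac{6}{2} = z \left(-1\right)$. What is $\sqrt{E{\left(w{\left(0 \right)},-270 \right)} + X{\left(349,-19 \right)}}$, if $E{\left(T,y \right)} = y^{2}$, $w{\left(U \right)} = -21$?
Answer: $2 i \sqrt{13015} \approx 228.17 i$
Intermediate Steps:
$u{\left(z \right)} = -3 - z$ ($u{\left(z \right)} = -3 + z \left(-1\right) = -3 - z$)
$X{\left(a,F \right)} = \left(-3 - a\right) \left(6 + a\right)$
$\sqrt{E{\left(w{\left(0 \right)},-270 \right)} + X{\left(349,-19 \right)}} = \sqrt{\left(-270\right)^{2} - \left(3 + 349\right) \left(6 + 349\right)} = \sqrt{72900 - 352 \cdot 355} = \sqrt{72900 - 124960} = \sqrt{-52060} = 2 i \sqrt{13015}$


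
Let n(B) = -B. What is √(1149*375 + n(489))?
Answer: √430386 ≈ 656.04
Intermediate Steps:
√(1149*375 + n(489)) = √(1149*375 - 1*489) = √(430875 - 489) = √430386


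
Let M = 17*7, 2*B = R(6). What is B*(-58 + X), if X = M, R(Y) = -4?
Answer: -122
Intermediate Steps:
B = -2 (B = (½)*(-4) = -2)
M = 119
X = 119
B*(-58 + X) = -2*(-58 + 119) = -2*61 = -122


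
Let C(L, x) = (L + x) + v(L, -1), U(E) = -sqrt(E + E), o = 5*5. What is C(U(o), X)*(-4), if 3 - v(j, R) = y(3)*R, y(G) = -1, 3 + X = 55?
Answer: -216 + 20*sqrt(2) ≈ -187.72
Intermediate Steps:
X = 52 (X = -3 + 55 = 52)
v(j, R) = 3 + R (v(j, R) = 3 - (-1)*R = 3 + R)
o = 25
U(E) = -sqrt(2)*sqrt(E) (U(E) = -sqrt(2*E) = -sqrt(2)*sqrt(E))
C(L, x) = 2 + L + x (C(L, x) = (L + x) + (3 - 1) = (L + x) + 2 = 2 + L + x)
C(U(o), X)*(-4) = (2 - sqrt(2)*sqrt(25) + 52)*(-4) = (2 - 1*sqrt(2)*5 + 52)*(-4) = (2 - 5*sqrt(2) + 52)*(-4) = (54 - 5*sqrt(2))*(-4) = -216 + 20*sqrt(2)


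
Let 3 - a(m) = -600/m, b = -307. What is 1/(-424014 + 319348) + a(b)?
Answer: 33597479/32132462 ≈ 1.0456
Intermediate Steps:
a(m) = 3 + 600/m (a(m) = 3 - (-600)/m = 3 + 600/m)
1/(-424014 + 319348) + a(b) = 1/(-424014 + 319348) + (3 + 600/(-307)) = 1/(-104666) + (3 + 600*(-1/307)) = -1/104666 + (3 - 600/307) = -1/104666 + 321/307 = 33597479/32132462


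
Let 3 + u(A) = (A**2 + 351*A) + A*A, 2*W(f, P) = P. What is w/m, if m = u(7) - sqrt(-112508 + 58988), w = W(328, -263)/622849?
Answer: -83897/1022441513044 - 263*I*sqrt(3345)/2044883026088 ≈ -8.2056e-8 - 7.4385e-9*I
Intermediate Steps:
W(f, P) = P/2
w = -263/1245698 (w = ((1/2)*(-263))/622849 = -263/2*1/622849 = -263/1245698 ≈ -0.00021113)
u(A) = -3 + 2*A**2 + 351*A (u(A) = -3 + ((A**2 + 351*A) + A*A) = -3 + ((A**2 + 351*A) + A**2) = -3 + (2*A**2 + 351*A) = -3 + 2*A**2 + 351*A)
m = 2552 - 4*I*sqrt(3345) (m = (-3 + 2*7**2 + 351*7) - sqrt(-112508 + 58988) = (-3 + 2*49 + 2457) - sqrt(-53520) = (-3 + 98 + 2457) - 4*I*sqrt(3345) = 2552 - 4*I*sqrt(3345) ≈ 2552.0 - 231.34*I)
w/m = -263/(1245698*(2552 - 4*I*sqrt(3345)))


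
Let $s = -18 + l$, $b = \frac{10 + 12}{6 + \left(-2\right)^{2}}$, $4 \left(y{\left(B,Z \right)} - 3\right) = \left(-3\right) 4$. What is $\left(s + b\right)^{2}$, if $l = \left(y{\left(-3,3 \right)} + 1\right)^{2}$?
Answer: $\frac{5476}{25} \approx 219.04$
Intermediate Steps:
$y{\left(B,Z \right)} = 0$ ($y{\left(B,Z \right)} = 3 + \frac{\left(-3\right) 4}{4} = 3 + \frac{1}{4} \left(-12\right) = 3 - 3 = 0$)
$l = 1$ ($l = \left(0 + 1\right)^{2} = 1^{2} = 1$)
$b = \frac{11}{5}$ ($b = \frac{22}{6 + 4} = \frac{22}{10} = 22 \cdot \frac{1}{10} = \frac{11}{5} \approx 2.2$)
$s = -17$ ($s = -18 + 1 = -17$)
$\left(s + b\right)^{2} = \left(-17 + \frac{11}{5}\right)^{2} = \left(- \frac{74}{5}\right)^{2} = \frac{5476}{25}$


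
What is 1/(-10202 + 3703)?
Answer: -1/6499 ≈ -0.00015387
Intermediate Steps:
1/(-10202 + 3703) = 1/(-6499) = -1/6499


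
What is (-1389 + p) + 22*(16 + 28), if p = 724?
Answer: 303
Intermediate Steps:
(-1389 + p) + 22*(16 + 28) = (-1389 + 724) + 22*(16 + 28) = -665 + 22*44 = -665 + 968 = 303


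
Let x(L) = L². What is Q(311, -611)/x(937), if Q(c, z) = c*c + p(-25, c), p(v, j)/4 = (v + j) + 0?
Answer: 97865/877969 ≈ 0.11147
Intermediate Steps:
p(v, j) = 4*j + 4*v (p(v, j) = 4*((v + j) + 0) = 4*((j + v) + 0) = 4*(j + v) = 4*j + 4*v)
Q(c, z) = -100 + c² + 4*c (Q(c, z) = c*c + (4*c + 4*(-25)) = c² + (4*c - 100) = c² + (-100 + 4*c) = -100 + c² + 4*c)
Q(311, -611)/x(937) = (-100 + 311² + 4*311)/(937²) = (-100 + 96721 + 1244)/877969 = 97865*(1/877969) = 97865/877969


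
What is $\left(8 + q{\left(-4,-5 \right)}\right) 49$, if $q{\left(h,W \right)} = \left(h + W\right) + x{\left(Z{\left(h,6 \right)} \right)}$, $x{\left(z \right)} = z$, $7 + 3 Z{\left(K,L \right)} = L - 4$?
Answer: $- \frac{392}{3} \approx -130.67$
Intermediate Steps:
$Z{\left(K,L \right)} = - \frac{11}{3} + \frac{L}{3}$ ($Z{\left(K,L \right)} = - \frac{7}{3} + \frac{L - 4}{3} = - \frac{7}{3} + \frac{-4 + L}{3} = - \frac{7}{3} + \left(- \frac{4}{3} + \frac{L}{3}\right) = - \frac{11}{3} + \frac{L}{3}$)
$q{\left(h,W \right)} = - \frac{5}{3} + W + h$ ($q{\left(h,W \right)} = \left(h + W\right) + \left(- \frac{11}{3} + \frac{1}{3} \cdot 6\right) = \left(W + h\right) + \left(- \frac{11}{3} + 2\right) = \left(W + h\right) - \frac{5}{3} = - \frac{5}{3} + W + h$)
$\left(8 + q{\left(-4,-5 \right)}\right) 49 = \left(8 - \frac{32}{3}\right) 49 = \left(- \frac{8}{3}\right) 49 = - \frac{392}{3}$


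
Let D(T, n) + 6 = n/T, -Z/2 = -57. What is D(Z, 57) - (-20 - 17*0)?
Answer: 29/2 ≈ 14.500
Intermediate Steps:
Z = 114 (Z = -2*(-57) = 114)
D(T, n) = -6 + n/T
D(Z, 57) - (-20 - 17*0) = (-6 + 57/114) - (-20 - 17*0) = (-6 + 57*(1/114)) - (-20 + 0) = (-6 + ½) - 1*(-20) = -11/2 + 20 = 29/2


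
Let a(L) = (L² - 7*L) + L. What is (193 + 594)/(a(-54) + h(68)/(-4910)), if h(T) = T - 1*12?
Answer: 1932085/7954172 ≈ 0.24290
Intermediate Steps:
h(T) = -12 + T (h(T) = T - 12 = -12 + T)
a(L) = L² - 6*L
(193 + 594)/(a(-54) + h(68)/(-4910)) = (193 + 594)/(-54*(-6 - 54) + (-12 + 68)/(-4910)) = 787/(-54*(-60) + 56*(-1/4910)) = 787/(3240 - 28/2455) = 787/(7954172/2455) = 787*(2455/7954172) = 1932085/7954172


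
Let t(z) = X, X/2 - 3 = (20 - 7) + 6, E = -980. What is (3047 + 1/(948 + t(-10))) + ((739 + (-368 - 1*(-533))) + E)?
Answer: 2947233/992 ≈ 2971.0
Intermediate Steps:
X = 44 (X = 6 + 2*((20 - 7) + 6) = 6 + 2*(13 + 6) = 6 + 2*19 = 6 + 38 = 44)
t(z) = 44
(3047 + 1/(948 + t(-10))) + ((739 + (-368 - 1*(-533))) + E) = (3047 + 1/(948 + 44)) + ((739 + (-368 - 1*(-533))) - 980) = (3047 + 1/992) + ((739 + (-368 + 533)) - 980) = (3047 + 1/992) + ((739 + 165) - 980) = 3022625/992 + (904 - 980) = 3022625/992 - 76 = 2947233/992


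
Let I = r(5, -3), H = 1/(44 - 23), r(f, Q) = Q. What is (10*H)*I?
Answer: -10/7 ≈ -1.4286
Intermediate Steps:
H = 1/21 ≈ 0.047619
I = -3
(10*H)*I = (10*(1/21))*(-3) = (10/21)*(-3) = -10/7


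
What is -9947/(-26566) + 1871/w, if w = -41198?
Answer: 90022880/273616517 ≈ 0.32901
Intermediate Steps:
-9947/(-26566) + 1871/w = -9947/(-26566) + 1871/(-41198) = -9947*(-1/26566) + 1871*(-1/41198) = 9947/26566 - 1871/41198 = 90022880/273616517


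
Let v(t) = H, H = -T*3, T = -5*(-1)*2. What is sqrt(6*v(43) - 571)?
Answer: I*sqrt(751) ≈ 27.404*I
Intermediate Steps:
T = 10 (T = 5*2 = 10)
H = -30 (H = -1*10*3 = -10*3 = -30)
v(t) = -30
sqrt(6*v(43) - 571) = sqrt(6*(-30) - 571) = sqrt(-180 - 571) = sqrt(-751) = I*sqrt(751)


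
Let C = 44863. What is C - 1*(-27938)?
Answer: 72801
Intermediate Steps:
C - 1*(-27938) = 44863 - 1*(-27938) = 44863 + 27938 = 72801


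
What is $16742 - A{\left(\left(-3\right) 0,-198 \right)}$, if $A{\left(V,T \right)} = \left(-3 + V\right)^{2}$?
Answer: $16733$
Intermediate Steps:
$16742 - A{\left(\left(-3\right) 0,-198 \right)} = 16742 - \left(-3 - 0\right)^{2} = 16742 - \left(-3 + 0\right)^{2} = 16742 - \left(-3\right)^{2} = 16742 - 9 = 16733$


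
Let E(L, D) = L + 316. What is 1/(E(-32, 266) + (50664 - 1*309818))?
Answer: -1/258870 ≈ -3.8629e-6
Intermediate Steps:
E(L, D) = 316 + L
1/(E(-32, 266) + (50664 - 1*309818)) = 1/((316 - 32) + (50664 - 1*309818)) = 1/(284 + (50664 - 309818)) = 1/(284 - 259154) = 1/(-258870) = -1/258870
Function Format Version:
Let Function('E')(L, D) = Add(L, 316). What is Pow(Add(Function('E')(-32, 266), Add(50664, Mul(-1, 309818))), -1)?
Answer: Rational(-1, 258870) ≈ -3.8629e-6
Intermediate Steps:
Function('E')(L, D) = Add(316, L)
Pow(Add(Function('E')(-32, 266), Add(50664, Mul(-1, 309818))), -1) = Pow(Add(Add(316, -32), Add(50664, Mul(-1, 309818))), -1) = Pow(Add(284, Add(50664, -309818)), -1) = Pow(Add(284, -259154), -1) = Pow(-258870, -1) = Rational(-1, 258870)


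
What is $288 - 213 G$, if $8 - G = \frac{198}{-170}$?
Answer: $- \frac{141447}{85} \approx -1664.1$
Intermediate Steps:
$G = \frac{779}{85}$ ($G = 8 - \frac{198}{-170} = 8 - 198 \left(- \frac{1}{170}\right) = 8 - - \frac{99}{85} = 8 + \frac{99}{85} = \frac{779}{85} \approx 9.1647$)
$288 - 213 G = 288 - \frac{165927}{85} = - \frac{141447}{85}$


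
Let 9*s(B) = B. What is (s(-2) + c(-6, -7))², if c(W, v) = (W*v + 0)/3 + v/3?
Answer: 10609/81 ≈ 130.98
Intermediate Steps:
s(B) = B/9
c(W, v) = v/3 + W*v/3 (c(W, v) = (W*v)*(⅓) + v*(⅓) = W*v/3 + v/3 = v/3 + W*v/3)
(s(-2) + c(-6, -7))² = ((⅑)*(-2) + (⅓)*(-7)*(1 - 6))² = (-2/9 + (⅓)*(-7)*(-5))² = (-2/9 + 35/3)² = (103/9)² = 10609/81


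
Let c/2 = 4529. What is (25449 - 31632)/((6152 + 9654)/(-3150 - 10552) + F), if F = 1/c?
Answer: 383694461514/71578523 ≈ 5360.5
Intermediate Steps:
c = 9058 (c = 2*4529 = 9058)
F = 1/9058 ≈ 0.00011040
(25449 - 31632)/((6152 + 9654)/(-3150 - 10552) + F) = (25449 - 31632)/((6152 + 9654)/(-3150 - 10552) + 1/9058) = -6183/(15806/(-13702) + 1/9058) = -6183/(15806*(-1/13702) + 1/9058) = -6183/(-7903/6851 + 1/9058) = -6183/(-71578523/62056358) = -6183*(-62056358/71578523) = 383694461514/71578523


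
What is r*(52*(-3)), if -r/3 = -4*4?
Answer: -7488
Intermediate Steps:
r = 48 (r = -(-12)*4 = -3*(-16) = 48)
r*(52*(-3)) = 48*(52*(-3)) = 48*(-156) = -7488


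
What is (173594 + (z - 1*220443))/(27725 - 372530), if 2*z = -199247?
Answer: 58589/137922 ≈ 0.42480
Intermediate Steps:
z = -199247/2 (z = (½)*(-199247) = -199247/2 ≈ -99624.)
(173594 + (z - 1*220443))/(27725 - 372530) = (173594 + (-199247/2 - 1*220443))/(27725 - 372530) = (173594 + (-199247/2 - 220443))/(-344805) = (173594 - 640133/2)*(-1/344805) = -292945/2*(-1/344805) = 58589/137922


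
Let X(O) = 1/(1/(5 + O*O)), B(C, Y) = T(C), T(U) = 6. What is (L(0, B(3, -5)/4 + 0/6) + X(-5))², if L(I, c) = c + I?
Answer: 3969/4 ≈ 992.25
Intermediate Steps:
B(C, Y) = 6
L(I, c) = I + c
X(O) = 5 + O² (X(O) = 1/(1/(5 + O²)) = 5 + O²)
(L(0, B(3, -5)/4 + 0/6) + X(-5))² = ((0 + (6/4 + 0/6)) + (5 + (-5)²))² = ((0 + (6*(¼) + 0*(⅙))) + (5 + 25))² = ((0 + (3/2 + 0)) + 30)² = ((0 + 3/2) + 30)² = (3/2 + 30)² = (63/2)² = 3969/4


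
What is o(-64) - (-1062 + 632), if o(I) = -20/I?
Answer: 6885/16 ≈ 430.31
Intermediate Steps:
o(-64) - (-1062 + 632) = -20/(-64) - (-1062 + 632) = -20*(-1/64) - 1*(-430) = 5/16 + 430 = 6885/16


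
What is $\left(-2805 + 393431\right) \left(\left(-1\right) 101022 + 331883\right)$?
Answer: $90180308986$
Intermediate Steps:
$\left(-2805 + 393431\right) \left(\left(-1\right) 101022 + 331883\right) = 390626 \left(-101022 + 331883\right) = 390626 \cdot 230861 = 90180308986$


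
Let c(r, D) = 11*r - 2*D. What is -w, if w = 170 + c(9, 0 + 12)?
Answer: -245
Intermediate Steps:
c(r, D) = -2*D + 11*r
w = 245 (w = 170 + (-2*(0 + 12) + 11*9) = 170 + (-2*12 + 99) = 170 + (-24 + 99) = 170 + 75 = 245)
-w = -1*245 = -245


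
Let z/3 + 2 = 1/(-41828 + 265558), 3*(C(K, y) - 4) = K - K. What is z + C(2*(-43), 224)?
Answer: -447457/223730 ≈ -2.0000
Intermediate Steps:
C(K, y) = 4 (C(K, y) = 4 + (K - K)/3 = 4 + (⅓)*0 = 4 + 0 = 4)
z = -1342377/223730 (z = -6 + 3/(-41828 + 265558) = -6 + 3/223730 = -1342377/223730 ≈ -6.0000)
z + C(2*(-43), 224) = -1342377/223730 + 4 = -447457/223730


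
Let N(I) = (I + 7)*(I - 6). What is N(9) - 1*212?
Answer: -164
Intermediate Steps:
N(I) = (-6 + I)*(7 + I) (N(I) = (7 + I)*(-6 + I) = (-6 + I)*(7 + I))
N(9) - 1*212 = (-42 + 9 + 9²) - 1*212 = (-42 + 9 + 81) - 212 = 48 - 212 = -164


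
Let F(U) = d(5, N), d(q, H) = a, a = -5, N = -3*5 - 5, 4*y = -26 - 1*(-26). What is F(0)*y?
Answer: 0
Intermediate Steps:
y = 0 (y = (-26 - 1*(-26))/4 = (-26 + 26)/4 = (¼)*0 = 0)
N = -20 (N = -15 - 5 = -20)
d(q, H) = -5
F(U) = -5
F(0)*y = -5*0 = 0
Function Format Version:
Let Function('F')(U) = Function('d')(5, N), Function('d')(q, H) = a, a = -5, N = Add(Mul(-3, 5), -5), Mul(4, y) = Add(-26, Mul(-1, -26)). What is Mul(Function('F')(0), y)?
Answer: 0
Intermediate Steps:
y = 0 (y = Mul(Rational(1, 4), Add(-26, Mul(-1, -26))) = Mul(Rational(1, 4), Add(-26, 26)) = Mul(Rational(1, 4), 0) = 0)
N = -20 (N = Add(-15, -5) = -20)
Function('d')(q, H) = -5
Function('F')(U) = -5
Mul(Function('F')(0), y) = Mul(-5, 0) = 0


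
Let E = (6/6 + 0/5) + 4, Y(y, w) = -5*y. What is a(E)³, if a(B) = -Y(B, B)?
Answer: 15625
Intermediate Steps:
E = 5 (E = (6*(⅙) + 0*(⅕)) + 4 = (1 + 0) + 4 = 1 + 4 = 5)
a(B) = 5*B (a(B) = -(-5)*B = 5*B)
a(E)³ = (5*5)³ = 25³ = 15625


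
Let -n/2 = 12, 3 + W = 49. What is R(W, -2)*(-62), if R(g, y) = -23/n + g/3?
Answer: -12121/12 ≈ -1010.1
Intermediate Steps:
W = 46 (W = -3 + 49 = 46)
n = -24 (n = -2*12 = -24)
R(g, y) = 23/24 + g/3 (R(g, y) = -23/(-24) + g/3 = -23*(-1/24) + g*(⅓) = 23/24 + g/3)
R(W, -2)*(-62) = (23/24 + (⅓)*46)*(-62) = (23/24 + 46/3)*(-62) = (391/24)*(-62) = -12121/12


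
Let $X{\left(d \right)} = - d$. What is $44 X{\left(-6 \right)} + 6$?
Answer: $270$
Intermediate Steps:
$44 X{\left(-6 \right)} + 6 = 44 \left(\left(-1\right) \left(-6\right)\right) + 6 = 44 \cdot 6 + 6 = 264 + 6 = 270$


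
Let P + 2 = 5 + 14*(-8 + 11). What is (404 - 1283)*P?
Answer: -39555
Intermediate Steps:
P = 45 (P = -2 + (5 + 14*(-8 + 11)) = -2 + (5 + 14*3) = -2 + (5 + 42) = -2 + 47 = 45)
(404 - 1283)*P = (404 - 1283)*45 = -879*45 = -39555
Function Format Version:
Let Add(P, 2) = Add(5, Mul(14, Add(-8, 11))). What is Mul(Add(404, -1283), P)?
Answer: -39555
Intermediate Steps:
P = 45 (P = Add(-2, Add(5, Mul(14, Add(-8, 11)))) = Add(-2, Add(5, Mul(14, 3))) = Add(-2, Add(5, 42)) = Add(-2, 47) = 45)
Mul(Add(404, -1283), P) = Mul(Add(404, -1283), 45) = Mul(-879, 45) = -39555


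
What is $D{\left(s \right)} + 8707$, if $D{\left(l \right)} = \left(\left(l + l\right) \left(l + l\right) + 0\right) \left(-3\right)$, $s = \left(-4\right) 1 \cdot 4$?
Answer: $5635$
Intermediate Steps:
$s = -16$ ($s = \left(-4\right) 4 = -16$)
$D{\left(l \right)} = - 12 l^{2}$ ($D{\left(l \right)} = \left(2 l 2 l + 0\right) \left(-3\right) = \left(4 l^{2} + 0\right) \left(-3\right) = 4 l^{2} \left(-3\right) = - 12 l^{2}$)
$D{\left(s \right)} + 8707 = - 12 \left(-16\right)^{2} + 8707 = \left(-12\right) 256 + 8707 = -3072 + 8707 = 5635$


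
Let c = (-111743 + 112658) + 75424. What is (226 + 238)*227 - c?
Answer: 28989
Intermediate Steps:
c = 76339 (c = 915 + 75424 = 76339)
(226 + 238)*227 - c = (226 + 238)*227 - 1*76339 = 464*227 - 76339 = 105328 - 76339 = 28989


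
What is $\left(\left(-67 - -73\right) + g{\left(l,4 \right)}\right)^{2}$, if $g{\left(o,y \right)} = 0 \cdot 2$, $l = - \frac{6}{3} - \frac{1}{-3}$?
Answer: $36$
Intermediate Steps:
$l = - \frac{5}{3}$ ($l = \left(-6\right) \frac{1}{3} - - \frac{1}{3} = -2 + \frac{1}{3} = - \frac{5}{3} \approx -1.6667$)
$g{\left(o,y \right)} = 0$
$\left(\left(-67 - -73\right) + g{\left(l,4 \right)}\right)^{2} = \left(\left(-67 - -73\right) + 0\right)^{2} = \left(\left(-67 + 73\right) + 0\right)^{2} = \left(6 + 0\right)^{2} = 6^{2} = 36$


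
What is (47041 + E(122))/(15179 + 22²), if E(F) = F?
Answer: 15721/5221 ≈ 3.0111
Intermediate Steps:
(47041 + E(122))/(15179 + 22²) = (47041 + 122)/(15179 + 22²) = 47163/(15179 + 484) = 47163/15663 = 47163*(1/15663) = 15721/5221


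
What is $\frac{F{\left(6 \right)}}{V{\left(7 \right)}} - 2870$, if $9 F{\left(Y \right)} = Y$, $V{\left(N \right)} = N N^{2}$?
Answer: $- \frac{2953228}{1029} \approx -2870.0$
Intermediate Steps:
$V{\left(N \right)} = N^{3}$
$F{\left(Y \right)} = \frac{Y}{9}$
$\frac{F{\left(6 \right)}}{V{\left(7 \right)}} - 2870 = \frac{\frac{1}{9} \cdot 6}{7^{3}} - 2870 = \frac{2}{3 \cdot 343} - 2870 = \frac{2}{3} \cdot \frac{1}{343} - 2870 = \frac{2}{1029} - 2870 = - \frac{2953228}{1029}$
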